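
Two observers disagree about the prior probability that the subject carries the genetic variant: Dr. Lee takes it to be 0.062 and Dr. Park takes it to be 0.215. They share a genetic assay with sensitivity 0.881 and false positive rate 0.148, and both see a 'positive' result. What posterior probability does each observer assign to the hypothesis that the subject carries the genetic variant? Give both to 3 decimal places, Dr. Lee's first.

Dr. Lee: 0.282; Dr. Park: 0.620

The likelihood ratio for a 'positive' result is 0.881/0.148 = 5.9527.
Dr. Lee: prior odds 0.062/0.938 = 0.066098; posterior odds 0.39346; posterior probability 0.282.
Dr. Park: prior odds 0.215/0.785 = 0.27389; posterior odds 1.6304; posterior probability 0.620.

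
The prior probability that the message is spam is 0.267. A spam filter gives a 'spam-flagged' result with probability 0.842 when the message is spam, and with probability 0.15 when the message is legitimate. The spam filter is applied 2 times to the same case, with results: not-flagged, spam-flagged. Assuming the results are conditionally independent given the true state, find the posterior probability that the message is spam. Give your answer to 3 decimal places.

With H the event that the message is spam, the joint likelihood of the observed sequence is P(data|H) = 0.158·0.842 = 0.13304 and P(data|¬H) = 0.85·0.15 = 0.12750.
Bayes: P(H|data) = 0.267·0.13304 / (0.267·0.13304 + 0.733·0.12750) = 0.035521/0.12898 = 0.2754.

Posterior P(H) ≈ 0.275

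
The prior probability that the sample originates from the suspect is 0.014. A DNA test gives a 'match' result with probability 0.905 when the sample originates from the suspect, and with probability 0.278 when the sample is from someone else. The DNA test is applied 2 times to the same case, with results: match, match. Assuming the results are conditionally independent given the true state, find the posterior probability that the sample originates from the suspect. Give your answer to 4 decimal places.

Let H be the event that the sample originates from the suspect; start with P(H) = 0.014. P('match'|H) = 0.905, P('match'|¬H) = 0.278.
Update on result 1 ('match'): P(H) ← 0.905·0.0140 / (0.905·0.0140 + 0.278·0.9860) = 0.012670/0.28678 = 0.0442.
Update on result 2 ('match'): P(H) ← 0.905·0.0442 / (0.905·0.0442 + 0.278·0.9558) = 0.039983/0.30570 = 0.1308.

Posterior P(H) ≈ 0.1308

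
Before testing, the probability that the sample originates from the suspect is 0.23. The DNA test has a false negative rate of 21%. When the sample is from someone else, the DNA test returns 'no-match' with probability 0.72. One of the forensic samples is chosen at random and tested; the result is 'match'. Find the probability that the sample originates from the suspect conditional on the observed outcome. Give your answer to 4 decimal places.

P(H | E) ≈ 0.4573

Let H be the event that the sample originates from the suspect. P(H) = 0.23, so P(¬H) = 0.77. With E the 'match' result, P(E|H) = 0.79 and P(E|¬H) = 0.28.
P(E) = 0.79·0.23 + 0.28·0.77 = 0.18170 + 0.21560 = 0.39730.
By Bayes' theorem, P(H|E) = 0.18170 / 0.39730 = 0.4573.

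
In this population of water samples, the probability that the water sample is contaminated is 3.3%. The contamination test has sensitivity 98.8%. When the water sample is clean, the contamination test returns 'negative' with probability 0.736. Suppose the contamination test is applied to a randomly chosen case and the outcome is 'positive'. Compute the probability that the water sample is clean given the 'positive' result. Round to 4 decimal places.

Write H for 'the water sample is contaminated'. Prior odds H:¬H = 0.033/0.967 = 0.034126. For the 'positive' outcome, the likelihood ratio is 0.988/0.264 = 3.7424.
Posterior odds = 0.034126 × 3.7424 = 0.12771, so P(H|E) = 0.12771/(1+0.12771) = 0.1133. Then P(¬H|E) = 1 − 0.1133 = 0.8867.

P(¬H | E) ≈ 0.8867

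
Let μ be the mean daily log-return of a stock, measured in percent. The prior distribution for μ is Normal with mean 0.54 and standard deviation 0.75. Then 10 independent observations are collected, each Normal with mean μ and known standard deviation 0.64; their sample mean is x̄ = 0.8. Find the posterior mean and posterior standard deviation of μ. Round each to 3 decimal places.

Posterior mean ≈ 0.782; posterior SD ≈ 0.195

With known σ, the Normal prior is conjugate. Weight on the data is w = (n/σ²)/(n/σ² + 1/τ₀²) = 24.4141/(24.4141+1.77778) = 0.93212.
Posterior mean = w·x̄ + (1−w)·μ₀ = 0.93212·0.8 + 0.067875·0.54 = 0.782. Posterior variance = 1/(24.4141+1.77778) = 0.0381798, so SD = 0.195.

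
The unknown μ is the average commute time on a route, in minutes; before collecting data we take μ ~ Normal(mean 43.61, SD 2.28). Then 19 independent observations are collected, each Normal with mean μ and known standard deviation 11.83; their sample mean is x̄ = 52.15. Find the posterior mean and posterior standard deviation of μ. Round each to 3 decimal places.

Prior precision 1/τ₀² = 1/2.28² = 0.192367; data precision n/σ² = 19/11.83² = 0.135764.
Posterior precision = 0.192367 + 0.135764 = 0.328131, giving posterior SD = 1/√0.328131 = 1.746.
Posterior mean = (0.192367·43.61 + 0.135764·52.15) / 0.328131 = 47.143.

Posterior mean ≈ 47.143; posterior SD ≈ 1.746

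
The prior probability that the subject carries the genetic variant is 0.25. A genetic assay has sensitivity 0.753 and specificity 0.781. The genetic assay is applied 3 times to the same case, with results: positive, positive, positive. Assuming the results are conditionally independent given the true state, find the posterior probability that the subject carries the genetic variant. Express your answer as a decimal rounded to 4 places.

With H the event that the subject carries the genetic variant, the joint likelihood of the observed sequence is P(data|H) = 0.753·0.753·0.753 = 0.42696 and P(data|¬H) = 0.219·0.219·0.219 = 0.010503.
Bayes: P(H|data) = 0.25·0.42696 / (0.25·0.42696 + 0.75·0.010503) = 0.10674/0.11462 = 0.9313.

Posterior P(H) ≈ 0.9313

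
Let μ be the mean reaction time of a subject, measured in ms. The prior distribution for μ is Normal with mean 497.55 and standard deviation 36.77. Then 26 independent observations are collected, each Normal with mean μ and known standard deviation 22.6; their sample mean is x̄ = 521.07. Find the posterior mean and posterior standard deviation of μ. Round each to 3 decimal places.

Prior precision 1/τ₀² = 1/36.77² = 0.00073963; data precision n/σ² = 26/22.6² = 0.0509045.
Posterior precision = 0.00073963 + 0.0509045 = 0.0516442, giving posterior SD = 1/√0.0516442 = 4.400.
Posterior mean = (0.00073963·497.55 + 0.0509045·521.07) / 0.0516442 = 520.733.

Posterior mean ≈ 520.733; posterior SD ≈ 4.400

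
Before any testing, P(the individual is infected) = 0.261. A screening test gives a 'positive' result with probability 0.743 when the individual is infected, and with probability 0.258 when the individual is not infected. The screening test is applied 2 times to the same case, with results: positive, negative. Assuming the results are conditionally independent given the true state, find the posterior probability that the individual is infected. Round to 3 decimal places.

With H the event that the individual is infected, the joint likelihood of the observed sequence is P(data|H) = 0.743·0.257 = 0.19095 and P(data|¬H) = 0.258·0.742 = 0.19144.
Bayes: P(H|data) = 0.261·0.19095 / (0.261·0.19095 + 0.739·0.19144) = 0.049838/0.19131 = 0.2605.

Posterior P(H) ≈ 0.261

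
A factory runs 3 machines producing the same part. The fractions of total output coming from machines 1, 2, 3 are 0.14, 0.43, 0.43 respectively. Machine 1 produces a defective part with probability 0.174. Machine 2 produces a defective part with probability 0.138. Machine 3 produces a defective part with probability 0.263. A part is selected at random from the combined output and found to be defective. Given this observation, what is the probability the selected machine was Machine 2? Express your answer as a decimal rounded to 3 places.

P(defective|M1) = 0.174; P(defective|M2) = 0.138; P(defective|M3) = 0.263.
Prior × likelihood for each source: 0.14·0.174=0.02436, 0.43·0.138=0.05934, 0.43·0.263=0.1131. Summing gives P(defective) = 0.19679.
P(Machine 2 | defective) = 0.05934 / 0.19679 = 0.302.

Posterior probability ≈ 0.302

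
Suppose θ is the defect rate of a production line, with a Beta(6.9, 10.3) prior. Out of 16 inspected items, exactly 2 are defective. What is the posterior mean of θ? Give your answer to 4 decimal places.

Posterior mean ≈ 0.2681

The binomial likelihood is conjugate to the Beta prior: with 2 successes and 14 failures, the posterior is Beta(6.9+2, 10.3+14) = Beta(8.9, 24.3).
E[θ | data] = 8.9/(8.9+24.3) = 0.2681.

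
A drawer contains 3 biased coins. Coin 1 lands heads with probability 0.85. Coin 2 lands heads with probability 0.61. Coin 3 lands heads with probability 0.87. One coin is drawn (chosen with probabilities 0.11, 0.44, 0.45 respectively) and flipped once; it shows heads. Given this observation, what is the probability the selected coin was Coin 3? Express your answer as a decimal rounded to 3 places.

Posterior probability ≈ 0.520

P(heads|C1) = 0.85; P(heads|C2) = 0.61; P(heads|C3) = 0.87.
Prior × likelihood for each source: 0.11·0.85=0.09350, 0.44·0.61=0.2684, 0.45·0.87=0.3915. Summing gives P(heads) = 0.75340.
P(Coin 3 | heads) = 0.3915 / 0.75340 = 0.520.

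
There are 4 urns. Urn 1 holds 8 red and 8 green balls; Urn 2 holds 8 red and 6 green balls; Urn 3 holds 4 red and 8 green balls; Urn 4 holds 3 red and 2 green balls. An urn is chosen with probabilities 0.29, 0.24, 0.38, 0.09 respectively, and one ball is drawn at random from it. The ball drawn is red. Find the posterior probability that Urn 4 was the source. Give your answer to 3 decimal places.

Posterior probability ≈ 0.117

Tabulate prior·likelihood by source: [1] prior 0.29, lik 0.5, product 0.1450; [2] prior 0.24, lik 0.5714, product 0.1371; [3] prior 0.38, lik 0.3333, product 0.1267; [4] prior 0.09, lik 0.6, product 0.05400.
Normalizing constant = 0.46281; the posterior for Urn 4 is its product over the sum, 0.05400/0.46281 = 0.117.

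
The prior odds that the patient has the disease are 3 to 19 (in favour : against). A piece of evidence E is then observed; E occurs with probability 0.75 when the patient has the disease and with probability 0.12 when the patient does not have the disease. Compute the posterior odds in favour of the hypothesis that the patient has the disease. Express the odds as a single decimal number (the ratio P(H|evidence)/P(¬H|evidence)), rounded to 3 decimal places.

Posterior odds ≈ 0.987

Prior odds = 3/19 = 0.15789. In log-odds, ln(0.15789) = -1.8458.
Add log likelihood ratio: ln(6.2500) = 1.8326.
Posterior log-odds = -0.013245, so posterior odds = exp(-0.013245) = 0.98684.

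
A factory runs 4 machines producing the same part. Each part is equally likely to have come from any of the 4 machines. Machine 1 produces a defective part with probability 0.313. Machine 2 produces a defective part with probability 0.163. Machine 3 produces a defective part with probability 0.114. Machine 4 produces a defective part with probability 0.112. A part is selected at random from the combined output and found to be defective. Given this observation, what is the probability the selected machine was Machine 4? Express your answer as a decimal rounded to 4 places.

Tabulate prior·likelihood by source: [1] prior 0.25, lik 0.313, product 0.07825; [2] prior 0.25, lik 0.163, product 0.04075; [3] prior 0.25, lik 0.114, product 0.02850; [4] prior 0.25, lik 0.112, product 0.02800.
Normalizing constant = 0.17550; the posterior for Machine 4 is its product over the sum, 0.02800/0.17550 = 0.1595.

Posterior probability ≈ 0.1595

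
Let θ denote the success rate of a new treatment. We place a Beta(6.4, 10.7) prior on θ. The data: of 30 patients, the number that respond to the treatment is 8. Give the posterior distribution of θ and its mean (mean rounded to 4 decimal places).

Posterior: Beta(14.4, 32.7); mean ≈ 0.3057

The binomial likelihood is conjugate to the Beta prior: with 8 successes and 22 failures, the posterior is Beta(6.4+8, 10.7+22) = Beta(14.4, 32.7).
E[θ | data] = 14.4/(14.4+32.7) = 0.3057.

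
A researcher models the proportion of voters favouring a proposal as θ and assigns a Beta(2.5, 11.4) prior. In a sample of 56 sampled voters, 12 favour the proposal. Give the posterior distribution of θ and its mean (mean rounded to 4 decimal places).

The binomial likelihood is conjugate to the Beta prior: with 12 successes and 44 failures, the posterior is Beta(2.5+12, 11.4+44) = Beta(14.5, 55.4).
E[θ | data] = 14.5/(14.5+55.4) = 0.2074.

Posterior: Beta(14.5, 55.4); mean ≈ 0.2074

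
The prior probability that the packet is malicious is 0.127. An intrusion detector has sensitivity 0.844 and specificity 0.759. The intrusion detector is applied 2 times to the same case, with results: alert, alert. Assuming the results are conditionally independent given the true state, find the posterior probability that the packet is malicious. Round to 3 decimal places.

Posterior P(H) ≈ 0.641

Let H be the event that the packet is malicious; start with P(H) = 0.127. P('alert'|H) = 0.844, P('alert'|¬H) = 0.241.
Update on result 1 ('alert'): P(H) ← 0.844·0.1270 / (0.844·0.1270 + 0.241·0.8730) = 0.10719/0.31758 = 0.3375.
Update on result 2 ('alert'): P(H) ← 0.844·0.3375 / (0.844·0.3375 + 0.241·0.6625) = 0.28486/0.44452 = 0.6408.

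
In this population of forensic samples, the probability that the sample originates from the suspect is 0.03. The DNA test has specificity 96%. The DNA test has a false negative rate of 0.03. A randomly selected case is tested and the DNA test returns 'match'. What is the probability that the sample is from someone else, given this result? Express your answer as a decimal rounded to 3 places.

P(¬H | E) ≈ 0.571

Write H for 'the sample originates from the suspect'. Prior odds H:¬H = 0.03/0.97 = 0.030928. For the 'match' outcome, the likelihood ratio is 0.97/0.04 = 24.250.
Posterior odds = 0.030928 × 24.250 = 0.75000, so P(H|E) = 0.75000/(1+0.75000) = 0.429. Then P(¬H|E) = 1 − 0.429 = 0.571.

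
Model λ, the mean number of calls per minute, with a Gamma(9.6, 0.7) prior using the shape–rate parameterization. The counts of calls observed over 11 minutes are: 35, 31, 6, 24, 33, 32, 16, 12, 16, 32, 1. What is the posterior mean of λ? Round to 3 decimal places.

Posterior mean ≈ 21.162

The Poisson likelihood adds the total count to the shape and the number of exposure periods to the rate. Here ∑xᵢ = 238 and n = 11, so shape 9.6→247.6 and rate 0.7→11.7.
Posterior mean = shape/rate = 247.6/11.7 = 21.162.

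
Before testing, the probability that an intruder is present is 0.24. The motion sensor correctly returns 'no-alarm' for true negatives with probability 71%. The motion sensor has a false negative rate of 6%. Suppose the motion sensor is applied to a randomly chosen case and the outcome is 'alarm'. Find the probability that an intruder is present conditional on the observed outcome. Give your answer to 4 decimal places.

P(H | E) ≈ 0.5058

Let H be the event that an intruder is present. P(H) = 0.24, so P(¬H) = 0.76. With E the 'alarm' result, P(E|H) = 0.94 and P(E|¬H) = 0.29.
P(E) = 0.94·0.24 + 0.29·0.76 = 0.22560 + 0.22040 = 0.44600.
By Bayes' theorem, P(H|E) = 0.22560 / 0.44600 = 0.5058.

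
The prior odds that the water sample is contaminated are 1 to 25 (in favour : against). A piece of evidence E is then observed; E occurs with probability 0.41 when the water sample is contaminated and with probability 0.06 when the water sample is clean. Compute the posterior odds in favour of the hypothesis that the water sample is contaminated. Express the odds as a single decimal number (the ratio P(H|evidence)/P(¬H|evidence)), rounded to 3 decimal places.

Prior odds = 1/25 = 0.040000.
Likelihood ratio for E = 0.41/0.06 = 6.8333.
Posterior odds = prior odds × LR = 0.27333.

Posterior odds ≈ 0.273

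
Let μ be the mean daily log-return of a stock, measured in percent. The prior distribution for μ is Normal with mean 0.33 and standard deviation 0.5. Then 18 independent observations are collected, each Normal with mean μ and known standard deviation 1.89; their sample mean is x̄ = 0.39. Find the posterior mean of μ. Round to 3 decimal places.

With known σ, the Normal prior is conjugate. Weight on the data is w = (n/σ²)/(n/σ² + 1/τ₀²) = 5.03905/(5.03905+4.00000) = 0.55748.
Posterior mean = w·x̄ + (1−w)·μ₀ = 0.55748·0.39 + 0.44252·0.33 = 0.363.

Posterior mean ≈ 0.363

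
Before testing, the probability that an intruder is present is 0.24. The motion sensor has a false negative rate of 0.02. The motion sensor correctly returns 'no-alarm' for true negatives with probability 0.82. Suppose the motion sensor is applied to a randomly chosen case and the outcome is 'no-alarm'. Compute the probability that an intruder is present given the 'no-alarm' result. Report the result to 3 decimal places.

Write H for 'an intruder is present'. Prior odds H:¬H = 0.24/0.76 = 0.31579. For the 'no-alarm' outcome, the likelihood ratio is 0.02/0.82 = 0.024390.
Posterior odds = 0.31579 × 0.024390 = 0.0077022, so P(H|E) = 0.0077022/(1+0.0077022) = 0.008.

P(H | E) ≈ 0.008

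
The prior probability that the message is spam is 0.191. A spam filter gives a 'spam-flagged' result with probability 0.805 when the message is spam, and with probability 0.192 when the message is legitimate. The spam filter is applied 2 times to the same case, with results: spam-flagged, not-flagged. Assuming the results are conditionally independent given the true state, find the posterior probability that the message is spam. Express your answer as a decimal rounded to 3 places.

Let H be the event that the message is spam; start with P(H) = 0.191. P('spam-flagged'|H) = 0.805, P('spam-flagged'|¬H) = 0.192.
Update on result 1 ('spam-flagged'): P(H) ← 0.805·0.1910 / (0.805·0.1910 + 0.192·0.8090) = 0.15376/0.30908 = 0.4975.
Update on result 2 ('not-flagged'): P(H) ← 0.195·0.4975 / (0.195·0.4975 + 0.808·0.5025) = 0.097004/0.50306 = 0.1928.

Posterior P(H) ≈ 0.193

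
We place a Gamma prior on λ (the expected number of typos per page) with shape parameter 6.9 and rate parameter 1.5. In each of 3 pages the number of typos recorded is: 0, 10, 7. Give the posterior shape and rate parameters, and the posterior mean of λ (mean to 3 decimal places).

The Poisson likelihood adds the total count to the shape and the number of exposure periods to the rate. Here ∑xᵢ = 17 and n = 3, so shape 6.9→23.9 and rate 1.5→4.5.
E[λ | data] = 23.9/4.5 = 5.311.

Posterior: Gamma(shape=23.9, rate=4.5); mean ≈ 5.311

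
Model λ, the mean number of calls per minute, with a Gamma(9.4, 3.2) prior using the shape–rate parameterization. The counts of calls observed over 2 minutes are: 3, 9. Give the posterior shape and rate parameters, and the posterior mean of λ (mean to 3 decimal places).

Posterior: Gamma(shape=21.4, rate=5.2); mean ≈ 4.115

Total count ∑xᵢ = 12 over n = 2 minutes.
Gamma is conjugate to the Poisson likelihood: posterior is Gamma(shape = 9.4+12 = 21.4, rate = 3.2+2 = 5.2).
E[λ | data] = 21.4/5.2 = 4.115.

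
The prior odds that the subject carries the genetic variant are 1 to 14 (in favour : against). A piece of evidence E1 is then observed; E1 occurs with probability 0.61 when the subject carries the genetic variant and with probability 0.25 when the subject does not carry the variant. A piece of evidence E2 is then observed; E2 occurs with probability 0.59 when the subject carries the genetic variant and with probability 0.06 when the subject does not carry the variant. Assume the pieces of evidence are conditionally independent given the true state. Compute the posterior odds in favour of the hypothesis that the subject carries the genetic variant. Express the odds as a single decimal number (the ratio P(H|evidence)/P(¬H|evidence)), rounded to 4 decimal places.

Posterior odds ≈ 1.7138

Prior odds = 1/14 = 0.071429.
Likelihood ratio for E1 = 0.61/0.25 = 2.4400.
Likelihood ratio for E2 = 0.59/0.06 = 9.8333.
Posterior odds = prior odds × LR₁ × LR₂ = 1.7138.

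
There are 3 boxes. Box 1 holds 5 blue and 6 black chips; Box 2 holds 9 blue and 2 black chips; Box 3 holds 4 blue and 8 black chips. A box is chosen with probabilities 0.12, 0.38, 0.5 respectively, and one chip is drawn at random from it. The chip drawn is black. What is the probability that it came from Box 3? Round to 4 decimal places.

Tabulate prior·likelihood by source: [1] prior 0.12, lik 0.5455, product 0.06545; [2] prior 0.38, lik 0.1818, product 0.06909; [3] prior 0.5, lik 0.6667, product 0.3333.
Normalizing constant = 0.46788; the posterior for Box 3 is its product over the sum, 0.3333/0.46788 = 0.7124.

Posterior probability ≈ 0.7124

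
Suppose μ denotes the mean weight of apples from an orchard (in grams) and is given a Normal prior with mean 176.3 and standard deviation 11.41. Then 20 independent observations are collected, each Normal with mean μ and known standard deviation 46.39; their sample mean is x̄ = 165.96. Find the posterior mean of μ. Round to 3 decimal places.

Posterior mean ≈ 170.639

With known σ, the Normal prior is conjugate. Weight on the data is w = (n/σ²)/(n/σ² + 1/τ₀²) = 0.00929354/(0.00929354+0.00768119) = 0.54749.
Posterior mean = w·x̄ + (1−w)·μ₀ = 0.54749·165.96 + 0.45251·176.3 = 170.639.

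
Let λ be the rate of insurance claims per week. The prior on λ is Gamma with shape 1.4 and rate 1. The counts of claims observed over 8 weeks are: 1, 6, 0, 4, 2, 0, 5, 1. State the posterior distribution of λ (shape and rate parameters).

The Poisson likelihood adds the total count to the shape and the number of exposure periods to the rate. Here ∑xᵢ = 19 and n = 8, so shape 1.4→20.4 and rate 1→9.

Posterior: Gamma(shape=20.4, rate=9)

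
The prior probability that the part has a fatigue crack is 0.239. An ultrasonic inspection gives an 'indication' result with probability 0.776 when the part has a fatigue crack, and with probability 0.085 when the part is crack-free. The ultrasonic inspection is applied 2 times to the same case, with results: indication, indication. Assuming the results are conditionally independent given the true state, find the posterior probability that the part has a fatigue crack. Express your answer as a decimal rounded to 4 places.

Posterior P(H) ≈ 0.9632

With H the event that the part has a fatigue crack, the joint likelihood of the observed sequence is P(data|H) = 0.776·0.776 = 0.60218 and P(data|¬H) = 0.085·0.085 = 0.0072250.
Bayes: P(H|data) = 0.239·0.60218 / (0.239·0.60218 + 0.761·0.0072250) = 0.14392/0.14942 = 0.9632.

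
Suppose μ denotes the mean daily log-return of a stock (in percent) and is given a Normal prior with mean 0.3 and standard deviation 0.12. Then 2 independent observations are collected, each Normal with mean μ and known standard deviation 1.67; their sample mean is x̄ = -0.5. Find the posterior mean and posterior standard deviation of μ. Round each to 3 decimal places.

With known σ, the Normal prior is conjugate. Weight on the data is w = (n/σ²)/(n/σ² + 1/τ₀²) = 0.717129/(0.717129+69.4444) = 0.010221.
Posterior mean = w·x̄ + (1−w)·μ₀ = 0.010221·-0.5 + 0.98978·0.3 = 0.292. Posterior variance = 1/(0.717129+69.4444) = 0.0142528, so SD = 0.119.

Posterior mean ≈ 0.292; posterior SD ≈ 0.119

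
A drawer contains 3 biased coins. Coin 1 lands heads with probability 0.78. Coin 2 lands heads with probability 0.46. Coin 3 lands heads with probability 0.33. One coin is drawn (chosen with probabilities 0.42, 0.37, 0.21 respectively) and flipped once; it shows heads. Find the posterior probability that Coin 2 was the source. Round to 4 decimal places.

Posterior probability ≈ 0.3001

P(heads|C1) = 0.78; P(heads|C2) = 0.46; P(heads|C3) = 0.33.
Prior × likelihood for each source: 0.42·0.78=0.3276, 0.37·0.46=0.1702, 0.21·0.33=0.06930. Summing gives P(heads) = 0.56710.
P(Coin 2 | heads) = 0.1702 / 0.56710 = 0.3001.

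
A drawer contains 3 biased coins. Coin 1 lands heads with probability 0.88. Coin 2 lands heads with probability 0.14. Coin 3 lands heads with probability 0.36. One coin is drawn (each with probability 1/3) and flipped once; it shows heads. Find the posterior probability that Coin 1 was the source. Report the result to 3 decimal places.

P(heads|C1) = 0.88; P(heads|C2) = 0.14; P(heads|C3) = 0.36.
Prior × likelihood for each source: 0.333333·0.88=0.2933, 0.333333·0.14=0.04667, 0.333333·0.36=0.1200. Summing gives P(heads) = 0.46000.
P(Coin 1 | heads) = 0.2933 / 0.46000 = 0.638.

Posterior probability ≈ 0.638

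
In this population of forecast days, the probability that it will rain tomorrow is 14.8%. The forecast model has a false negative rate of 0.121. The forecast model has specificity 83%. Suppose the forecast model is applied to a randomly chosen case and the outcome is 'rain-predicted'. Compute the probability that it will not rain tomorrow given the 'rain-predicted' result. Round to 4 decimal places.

P(¬H | E) ≈ 0.5268

Let H be the event that it will rain tomorrow. P(H) = 0.148, so P(¬H) = 0.852. With E the 'rain-predicted' result, P(E|H) = 0.879 and P(E|¬H) = 0.17.
P(E) = 0.879·0.148 + 0.17·0.852 = 0.13009 + 0.14484 = 0.27493.
By Bayes' theorem, P(H|E) = 0.13009 / 0.27493 = 0.4732. Hence P(¬H|E) = 1 − 0.4732 = 0.5268.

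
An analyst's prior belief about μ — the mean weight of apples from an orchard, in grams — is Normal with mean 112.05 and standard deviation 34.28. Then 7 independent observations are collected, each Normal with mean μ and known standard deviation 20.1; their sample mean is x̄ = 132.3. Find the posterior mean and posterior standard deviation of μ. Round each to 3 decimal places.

Posterior mean ≈ 131.352; posterior SD ≈ 7.417

With known σ, the Normal prior is conjugate. Weight on the data is w = (n/σ²)/(n/σ² + 1/τ₀²) = 0.0173263/(0.0173263+0.00085098) = 0.95318.
Posterior mean = w·x̄ + (1−w)·μ₀ = 0.95318·132.3 + 0.046815·112.05 = 131.352. Posterior variance = 1/(0.0173263+0.00085098) = 55.0137, so SD = 7.417.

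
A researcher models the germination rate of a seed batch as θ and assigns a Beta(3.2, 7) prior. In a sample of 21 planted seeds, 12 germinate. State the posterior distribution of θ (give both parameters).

Posterior: Beta(15.2, 16)

The binomial likelihood is conjugate to the Beta prior: with 12 successes and 9 failures, the posterior is Beta(3.2+12, 7+9) = Beta(15.2, 16).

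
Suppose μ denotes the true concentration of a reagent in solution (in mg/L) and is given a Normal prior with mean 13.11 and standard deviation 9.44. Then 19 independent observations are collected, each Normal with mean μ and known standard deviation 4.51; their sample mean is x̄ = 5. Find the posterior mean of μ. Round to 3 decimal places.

Prior precision 1/τ₀² = 1/9.44² = 0.0112216; data precision n/σ² = 19/4.51² = 0.934115.
Posterior precision = 0.0112216 + 0.934115 = 0.945337.
Posterior mean = (0.0112216·13.11 + 0.934115·5) / 0.945337 = 5.096.

Posterior mean ≈ 5.096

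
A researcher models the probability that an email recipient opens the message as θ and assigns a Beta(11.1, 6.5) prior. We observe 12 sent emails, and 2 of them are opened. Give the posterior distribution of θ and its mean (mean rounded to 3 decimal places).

The binomial likelihood is conjugate to the Beta prior: with 2 successes and 10 failures, the posterior is Beta(11.1+2, 6.5+10) = Beta(13.1, 16.5).
E[θ | data] = 13.1/(13.1+16.5) = 0.443.

Posterior: Beta(13.1, 16.5); mean ≈ 0.443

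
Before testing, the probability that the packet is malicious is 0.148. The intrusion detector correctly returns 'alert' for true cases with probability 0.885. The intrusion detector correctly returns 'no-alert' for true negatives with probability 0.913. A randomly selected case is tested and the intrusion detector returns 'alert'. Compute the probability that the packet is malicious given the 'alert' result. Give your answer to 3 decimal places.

P(H | E) ≈ 0.639

Write H for 'the packet is malicious'. Prior odds H:¬H = 0.148/0.852 = 0.17371. For the 'alert' outcome, the likelihood ratio is 0.885/0.087 = 10.172.
Posterior odds = 0.17371 × 10.172 = 1.7670, so P(H|E) = 1.7670/(1+1.7670) = 0.639.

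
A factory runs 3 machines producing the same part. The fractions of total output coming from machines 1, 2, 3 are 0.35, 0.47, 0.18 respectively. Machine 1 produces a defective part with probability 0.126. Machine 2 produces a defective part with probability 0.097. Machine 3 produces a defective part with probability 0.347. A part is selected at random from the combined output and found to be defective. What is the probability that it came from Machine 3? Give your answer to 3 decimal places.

Tabulate prior·likelihood by source: [1] prior 0.35, lik 0.126, product 0.04410; [2] prior 0.47, lik 0.097, product 0.04559; [3] prior 0.18, lik 0.347, product 0.06246.
Normalizing constant = 0.15215; the posterior for Machine 3 is its product over the sum, 0.06246/0.15215 = 0.411.

Posterior probability ≈ 0.411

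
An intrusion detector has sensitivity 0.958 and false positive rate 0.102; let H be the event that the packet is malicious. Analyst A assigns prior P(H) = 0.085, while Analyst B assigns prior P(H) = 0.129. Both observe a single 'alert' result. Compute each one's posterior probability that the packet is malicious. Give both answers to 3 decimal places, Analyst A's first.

Analyst A: 0.466; Analyst B: 0.582

The likelihood ratio for an 'alert' result is 0.958/0.102 = 9.3922.
Analyst A: prior odds 0.085/0.915 = 0.092896; posterior odds 0.87250; posterior probability 0.466.
Analyst B: prior odds 0.129/0.871 = 0.14811; posterior odds 1.3910; posterior probability 0.582.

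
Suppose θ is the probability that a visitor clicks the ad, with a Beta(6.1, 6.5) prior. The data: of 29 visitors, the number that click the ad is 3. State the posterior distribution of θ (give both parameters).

Posterior: Beta(9.1, 32.5)

The binomial likelihood is conjugate to the Beta prior: with 3 successes and 26 failures, the posterior is Beta(6.1+3, 6.5+26) = Beta(9.1, 32.5).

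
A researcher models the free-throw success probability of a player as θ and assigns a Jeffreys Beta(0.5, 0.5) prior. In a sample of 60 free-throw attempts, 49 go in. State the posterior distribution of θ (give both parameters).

The binomial likelihood is conjugate to the Beta prior: with 49 successes and 11 failures, the posterior is Beta(0.5+49, 0.5+11) = Beta(49.5, 11.5).

Posterior: Beta(49.5, 11.5)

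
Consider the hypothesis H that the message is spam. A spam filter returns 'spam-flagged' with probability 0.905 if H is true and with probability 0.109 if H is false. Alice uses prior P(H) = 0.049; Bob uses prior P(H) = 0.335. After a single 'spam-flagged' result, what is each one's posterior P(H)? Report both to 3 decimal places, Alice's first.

P('+'|H) = 0.905, P('+'|¬H) = 0.109.
Alice: numerator 0.905·0.049 = 0.044345; evidence = 0.044345+0.109·0.951 = 0.14800; posterior = 0.300.
Bob: numerator 0.905·0.335 = 0.30318; evidence = 0.30318+0.109·0.665 = 0.37566; posterior = 0.807.

Alice: 0.300; Bob: 0.807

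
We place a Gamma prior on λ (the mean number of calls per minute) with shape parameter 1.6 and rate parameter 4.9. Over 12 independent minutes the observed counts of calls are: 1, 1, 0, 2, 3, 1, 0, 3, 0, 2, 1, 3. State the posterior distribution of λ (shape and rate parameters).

Posterior: Gamma(shape=18.6, rate=16.9)

The Poisson likelihood adds the total count to the shape and the number of exposure periods to the rate. Here ∑xᵢ = 17 and n = 12, so shape 1.6→18.6 and rate 4.9→16.9.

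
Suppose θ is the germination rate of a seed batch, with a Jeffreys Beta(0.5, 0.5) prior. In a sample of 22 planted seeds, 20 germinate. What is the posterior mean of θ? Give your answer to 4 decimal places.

Posterior mean ≈ 0.8913

Observing 20 successes and 2 failures updates Beta(0.5, 0.5) by adding the success and failure counts to the two shape parameters: α = 0.5+20 = 20.5, β = 0.5+2 = 2.5.
Posterior mean = α/(α+β) = 20.5/23 = 0.8913.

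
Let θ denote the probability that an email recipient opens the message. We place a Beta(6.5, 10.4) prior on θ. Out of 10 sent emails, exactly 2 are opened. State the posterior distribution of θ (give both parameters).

Posterior: Beta(8.5, 18.4)

Observing 2 successes and 8 failures updates Beta(6.5, 10.4) by adding the success and failure counts to the two shape parameters: α = 6.5+2 = 8.5, β = 10.4+8 = 18.4.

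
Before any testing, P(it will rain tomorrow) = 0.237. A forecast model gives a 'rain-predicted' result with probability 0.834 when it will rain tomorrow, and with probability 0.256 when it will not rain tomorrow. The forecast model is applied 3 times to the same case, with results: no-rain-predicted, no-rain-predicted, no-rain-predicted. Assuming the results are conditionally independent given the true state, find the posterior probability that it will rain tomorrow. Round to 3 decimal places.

Posterior P(H) ≈ 0.003

With H the event that it will rain tomorrow, the joint likelihood of the observed sequence is P(data|H) = 0.166·0.166·0.166 = 0.0045743 and P(data|¬H) = 0.744·0.744·0.744 = 0.41183.
Bayes: P(H|data) = 0.237·0.0045743 / (0.237·0.0045743 + 0.763·0.41183) = 0.0010841/0.31531 = 0.0034.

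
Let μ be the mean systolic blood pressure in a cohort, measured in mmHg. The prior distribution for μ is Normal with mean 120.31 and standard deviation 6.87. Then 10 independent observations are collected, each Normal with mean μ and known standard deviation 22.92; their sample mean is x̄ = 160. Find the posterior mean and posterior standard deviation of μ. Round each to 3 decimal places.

With known σ, the Normal prior is conjugate. Weight on the data is w = (n/σ²)/(n/σ² + 1/τ₀²) = 0.0190358/(0.0190358+0.0211878) = 0.47325.
Posterior mean = w·x̄ + (1−w)·μ₀ = 0.47325·160 + 0.52675·120.31 = 139.093. Posterior variance = 1/(0.0190358+0.0211878) = 24.8610, so SD = 4.986.

Posterior mean ≈ 139.093; posterior SD ≈ 4.986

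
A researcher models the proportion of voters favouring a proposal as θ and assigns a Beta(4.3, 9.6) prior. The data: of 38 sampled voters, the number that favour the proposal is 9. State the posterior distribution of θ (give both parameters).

Observing 9 successes and 29 failures updates Beta(4.3, 9.6) by adding the success and failure counts to the two shape parameters: α = 4.3+9 = 13.3, β = 9.6+29 = 38.6.

Posterior: Beta(13.3, 38.6)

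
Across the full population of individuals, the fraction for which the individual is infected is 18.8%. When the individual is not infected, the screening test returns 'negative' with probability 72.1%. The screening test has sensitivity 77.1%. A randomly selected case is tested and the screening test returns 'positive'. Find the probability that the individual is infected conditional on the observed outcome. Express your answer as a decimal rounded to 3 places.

P(H | E) ≈ 0.390

Write H for 'the individual is infected'. Prior odds H:¬H = 0.188/0.812 = 0.23153. For the 'positive' outcome, the likelihood ratio is 0.771/0.279 = 2.7634.
Posterior odds = 0.23153 × 2.7634 = 0.63981, so P(H|E) = 0.63981/(1+0.63981) = 0.390.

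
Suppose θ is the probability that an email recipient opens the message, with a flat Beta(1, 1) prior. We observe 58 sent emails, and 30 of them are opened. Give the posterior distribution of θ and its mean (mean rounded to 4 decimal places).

Observing 30 successes and 28 failures updates Beta(1, 1) by adding the success and failure counts to the two shape parameters: α = 1+30 = 31, β = 1+28 = 29.
Posterior mean = α/(α+β) = 31/60 = 0.5167.

Posterior: Beta(31, 29); mean ≈ 0.5167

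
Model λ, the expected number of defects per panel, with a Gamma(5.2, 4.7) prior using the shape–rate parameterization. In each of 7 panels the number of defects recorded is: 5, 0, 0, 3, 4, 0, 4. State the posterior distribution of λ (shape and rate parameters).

Total count ∑xᵢ = 16 over n = 7 panels.
Gamma is conjugate to the Poisson likelihood: posterior is Gamma(shape = 5.2+16 = 21.2, rate = 4.7+7 = 11.7).

Posterior: Gamma(shape=21.2, rate=11.7)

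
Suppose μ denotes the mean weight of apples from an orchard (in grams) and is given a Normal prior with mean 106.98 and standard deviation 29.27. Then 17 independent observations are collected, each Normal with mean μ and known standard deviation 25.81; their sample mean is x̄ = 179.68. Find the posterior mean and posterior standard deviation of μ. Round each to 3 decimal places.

Posterior mean ≈ 176.500; posterior SD ≈ 6.121

With known σ, the Normal prior is conjugate. Weight on the data is w = (n/σ²)/(n/σ² + 1/τ₀²) = 0.0255195/(0.0255195+0.00116722) = 0.95626.
Posterior mean = w·x̄ + (1−w)·μ₀ = 0.95626·179.68 + 0.043738·106.98 = 176.500. Posterior variance = 1/(0.0255195+0.00116722) = 37.4718, so SD = 6.121.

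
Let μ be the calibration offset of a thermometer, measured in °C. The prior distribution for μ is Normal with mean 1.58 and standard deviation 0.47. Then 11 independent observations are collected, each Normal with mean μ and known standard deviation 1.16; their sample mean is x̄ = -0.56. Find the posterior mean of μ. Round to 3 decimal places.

Posterior mean ≈ 0.203

Prior precision 1/τ₀² = 1/0.47² = 4.52694; data precision n/σ² = 11/1.16² = 8.17479.
Posterior precision = 4.52694 + 8.17479 = 12.7017.
Posterior mean = (4.52694·1.58 + 8.17479·-0.56) / 12.7017 = 0.203.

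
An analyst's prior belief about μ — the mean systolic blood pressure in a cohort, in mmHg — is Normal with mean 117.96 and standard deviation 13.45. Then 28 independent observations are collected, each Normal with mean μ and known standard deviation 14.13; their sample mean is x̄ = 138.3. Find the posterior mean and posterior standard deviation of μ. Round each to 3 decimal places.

Posterior mean ≈ 137.529; posterior SD ≈ 2.619

With known σ, the Normal prior is conjugate. Weight on the data is w = (n/σ²)/(n/σ² + 1/τ₀²) = 0.140241/(0.140241+0.00552784) = 0.96208.
Posterior mean = w·x̄ + (1−w)·μ₀ = 0.96208·138.3 + 0.037922·117.96 = 137.529. Posterior variance = 1/(0.140241+0.00552784) = 6.86020, so SD = 2.619.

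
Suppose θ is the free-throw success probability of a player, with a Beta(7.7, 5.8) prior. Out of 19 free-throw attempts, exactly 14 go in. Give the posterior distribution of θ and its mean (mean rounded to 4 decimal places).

Posterior: Beta(21.7, 10.8); mean ≈ 0.6677

Observing 14 successes and 5 failures updates Beta(7.7, 5.8) by adding the success and failure counts to the two shape parameters: α = 7.7+14 = 21.7, β = 5.8+5 = 10.8.
Posterior mean = α/(α+β) = 21.7/32.5 = 0.6677.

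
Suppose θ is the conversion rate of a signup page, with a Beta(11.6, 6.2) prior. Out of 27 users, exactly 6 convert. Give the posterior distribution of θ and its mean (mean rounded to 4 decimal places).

Observing 6 successes and 21 failures updates Beta(11.6, 6.2) by adding the success and failure counts to the two shape parameters: α = 11.6+6 = 17.6, β = 6.2+21 = 27.2.
E[θ | data] = 17.6/(17.6+27.2) = 0.3929.

Posterior: Beta(17.6, 27.2); mean ≈ 0.3929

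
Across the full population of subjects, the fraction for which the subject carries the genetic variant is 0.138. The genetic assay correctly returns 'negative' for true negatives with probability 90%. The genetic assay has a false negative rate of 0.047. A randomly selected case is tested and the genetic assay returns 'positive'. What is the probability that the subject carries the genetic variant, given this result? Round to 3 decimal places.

Let H be the event that the subject carries the genetic variant. P(H) = 0.138, so P(¬H) = 0.862. With E the 'positive' result, P(E|H) = 0.953 and P(E|¬H) = 0.1.
P(E) = 0.953·0.138 + 0.1·0.862 = 0.13151 + 0.086200 = 0.21771.
By Bayes' theorem, P(H|E) = 0.13151 / 0.21771 = 0.604.

P(H | E) ≈ 0.604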